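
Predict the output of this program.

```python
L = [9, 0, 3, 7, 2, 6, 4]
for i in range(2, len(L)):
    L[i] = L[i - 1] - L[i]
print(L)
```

[9, 0, -3, -10, -12, -18, -22]

i=2: L[2] = 0-3 = -3 → [9, 0, -3, 7, 2, 6, 4]
i=3: L[3] = (-3)-7 = -10 → [9, 0, -3, -10, 2, 6, 4]
i=4: L[4] = (-10)-2 = -12 → [9, 0, -3, -10, -12, 6, 4]
i=5: L[5] = (-12)-6 = -18 → [9, 0, -3, -10, -12, -18, 4]
i=6: L[6] = (-18)-4 = -22 → [9, 0, -3, -10, -12, -18, -22]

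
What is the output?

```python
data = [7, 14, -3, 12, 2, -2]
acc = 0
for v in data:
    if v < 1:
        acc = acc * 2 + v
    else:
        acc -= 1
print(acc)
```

-20

v=7: not <1, acc = 0-1 = -1
v=14: not <1, acc = (-1)-1 = -2
v=-3: <1, acc = (-2)*2+(-3) = -7
v=12: not <1, acc = (-7)-1 = -8
v=2: not <1, acc = (-8)-1 = -9
v=-2: <1, acc = (-9)*2+(-2) = -20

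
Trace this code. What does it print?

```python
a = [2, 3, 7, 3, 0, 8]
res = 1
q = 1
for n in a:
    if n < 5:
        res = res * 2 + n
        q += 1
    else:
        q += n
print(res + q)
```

n=2: <5, res = 1*2+2 = 4; q=2
n=3: <5, res = 4*2+3 = 11; q=3
n=7: not <5; q=10
n=3: <5, res = 11*2+3 = 25; q=11
n=0: <5, res = 25*2+0 = 50; q=12
n=8: not <5; q=20
res+q = 50+20 = 70

70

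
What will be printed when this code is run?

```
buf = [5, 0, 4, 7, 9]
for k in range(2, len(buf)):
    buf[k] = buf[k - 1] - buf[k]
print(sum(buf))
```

k=2: buf[2] = 0-4 = -4 → [5, 0, -4, 7, 9]
k=3: buf[3] = (-4)-7 = -11 → [5, 0, -4, -11, 9]
k=4: buf[4] = (-11)-9 = -20 → [5, 0, -4, -11, -20]
sum = -30

-30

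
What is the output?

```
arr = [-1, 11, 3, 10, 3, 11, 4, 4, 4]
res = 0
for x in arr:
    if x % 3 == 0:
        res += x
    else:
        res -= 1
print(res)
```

-1

x=-1: not %3==0, res = 0-1 = -1
x=11: not %3==0, res = (-1)-1 = -2
x=3: %3==0, res = (-2)+3 = 1
x=10: not %3==0, res = 1-1 = 0
x=3: %3==0, res = 0+3 = 3
x=11: not %3==0, res = 3-1 = 2
x=4: not %3==0, res = 2-1 = 1
x=4: not %3==0, res = 1-1 = 0
x=4: not %3==0, res = 0-1 = -1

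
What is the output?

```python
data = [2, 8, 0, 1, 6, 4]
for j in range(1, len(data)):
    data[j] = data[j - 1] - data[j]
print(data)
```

j=1: data[1] = 2-8 = -6 → [2, -6, 0, 1, 6, 4]
j=2: data[2] = (-6)-0 = -6 → [2, -6, -6, 1, 6, 4]
j=3: data[3] = (-6)-1 = -7 → [2, -6, -6, -7, 6, 4]
j=4: data[4] = (-7)-6 = -13 → [2, -6, -6, -7, -13, 4]
j=5: data[5] = (-13)-4 = -17 → [2, -6, -6, -7, -13, -17]

[2, -6, -6, -7, -13, -17]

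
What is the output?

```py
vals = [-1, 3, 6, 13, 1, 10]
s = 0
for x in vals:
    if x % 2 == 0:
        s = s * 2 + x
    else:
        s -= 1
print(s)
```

10

x=-1: not even, s = 0-1 = -1
x=3: not even, s = (-1)-1 = -2
x=6: even, s = (-2)*2+6 = 2
x=13: not even, s = 2-1 = 1
x=1: not even, s = 1-1 = 0
x=10: even, s = 0*2+10 = 10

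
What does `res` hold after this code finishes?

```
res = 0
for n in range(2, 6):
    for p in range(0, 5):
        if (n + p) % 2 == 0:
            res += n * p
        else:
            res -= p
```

n=2,p=0: even sum, res = 0+0 = 0
n=2,p=1: odd sum, res = 0-1 = -1
n=2,p=2: even sum, res = (-1)+4 = 3
n=2,p=3: odd sum, res = 3-3 = 0
n=2,p=4: even sum, res = 0+8 = 8
n=3,p=0: odd sum, res = 8-0 = 8
n=3,p=1: even sum, res = 8+3 = 11
n=3,p=2: odd sum, res = 11-2 = 9
n=3,p=3: even sum, res = 9+9 = 18
n=3,p=4: odd sum, res = 18-4 = 14
n=4,p=0: even sum, res = 14+0 = 14
n=4,p=1: odd sum, res = 14-1 = 13
n=4,p=2: even sum, res = 13+8 = 21
n=4,p=3: odd sum, res = 21-3 = 18
n=4,p=4: even sum, res = 18+16 = 34
n=5,p=0: odd sum, res = 34-0 = 34
n=5,p=1: even sum, res = 34+5 = 39
n=5,p=2: odd sum, res = 39-2 = 37
n=5,p=3: even sum, res = 37+15 = 52
n=5,p=4: odd sum, res = 52-4 = 48

48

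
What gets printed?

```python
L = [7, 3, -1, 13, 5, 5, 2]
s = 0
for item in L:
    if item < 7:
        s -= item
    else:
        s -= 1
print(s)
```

-16

item=7: not <7, s = 0-1 = -1
item=3: <7, s = (-1)-3 = -4
item=-1: <7, s = (-4)-(-1) = -3
item=13: not <7, s = (-3)-1 = -4
item=5: <7, s = (-4)-5 = -9
item=5: <7, s = (-9)-5 = -14
item=2: <7, s = (-14)-2 = -16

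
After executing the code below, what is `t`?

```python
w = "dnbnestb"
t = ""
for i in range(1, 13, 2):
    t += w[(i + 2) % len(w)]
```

i=1: add w[3]='n' → 'n'
i=3: add w[5]='s' → 'ns'
i=5: add w[7]='b' → 'nsb'
i=7: add w[1]='n' → 'nsbn'
i=9: add w[3]='n' → 'nsbnn'
i=11: add w[5]='s' → 'nsbnns'

'nsbnns'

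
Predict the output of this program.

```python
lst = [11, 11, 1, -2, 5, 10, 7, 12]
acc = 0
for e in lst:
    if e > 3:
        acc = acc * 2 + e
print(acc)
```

634

e=11: >3, acc = 0*2+11 = 11
e=11: >3, acc = 11*2+11 = 33
e=1: not >3
e=-2: not >3
e=5: >3, acc = 33*2+5 = 71
e=10: >3, acc = 71*2+10 = 152
e=7: >3, acc = 152*2+7 = 311
e=12: >3, acc = 311*2+12 = 634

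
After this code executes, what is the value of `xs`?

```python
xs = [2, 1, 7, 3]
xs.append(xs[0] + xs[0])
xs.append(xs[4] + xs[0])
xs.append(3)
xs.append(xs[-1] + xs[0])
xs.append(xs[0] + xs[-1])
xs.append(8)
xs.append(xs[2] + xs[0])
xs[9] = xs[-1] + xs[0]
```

[2, 1, 7, 3, 4, 6, 3, 5, 7, 11, 9]

append xs[0]+xs[0] = 2+2 = 4 → [2, 1, 7, 3, 4]
append xs[4]+xs[0] = 4+2 = 6 → [2, 1, 7, 3, 4, 6]
append 3 → [2, 1, 7, 3, 4, 6, 3]
append xs[-1]+xs[0] = 3+2 = 5 → [2, 1, 7, 3, 4, 6, 3, 5]
append xs[0]+xs[-1] = 2+5 = 7 → [2, 1, 7, 3, 4, 6, 3, 5, 7]
append 8 → [2, 1, 7, 3, 4, 6, 3, 5, 7, 8]
append xs[2]+xs[0] = 7+2 = 9 → [2, 1, 7, 3, 4, 6, 3, 5, 7, 8, 9]
xs[9] = xs[-1]+xs[0] = 9+2 = 11 → [2, 1, 7, 3, 4, 6, 3, 5, 7, 11, 9]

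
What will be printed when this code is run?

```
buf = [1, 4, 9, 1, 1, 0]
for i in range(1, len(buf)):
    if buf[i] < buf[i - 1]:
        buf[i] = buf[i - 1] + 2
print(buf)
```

[1, 4, 9, 11, 13, 15]

i=1: 4>=1, unchanged → [1, 4, 9, 1, 1, 0]
i=2: 9>=4, unchanged → [1, 4, 9, 1, 1, 0]
i=3: 1<9, buf[3] = 9+2 = 11 → [1, 4, 9, 11, 1, 0]
i=4: 1<11, buf[4] = 11+2 = 13 → [1, 4, 9, 11, 13, 0]
i=5: 0<13, buf[5] = 13+2 = 15 → [1, 4, 9, 11, 13, 15]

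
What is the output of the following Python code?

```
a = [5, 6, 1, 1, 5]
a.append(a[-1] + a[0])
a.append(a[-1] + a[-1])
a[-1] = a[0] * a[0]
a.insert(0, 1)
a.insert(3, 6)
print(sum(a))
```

60

append a[-1]+a[0] = 5+5 = 10 → [5, 6, 1, 1, 5, 10]
append a[-1]+a[-1] = 10+10 = 20 → [5, 6, 1, 1, 5, 10, 20]
a[-1] = a[0]*a[0] = 5*5 = 25 → [5, 6, 1, 1, 5, 10, 25]
insert 1 at 0 → [1, 5, 6, 1, 1, 5, 10, 25]
insert 6 at 3 → [1, 5, 6, 6, 1, 1, 5, 10, 25]
sum = 60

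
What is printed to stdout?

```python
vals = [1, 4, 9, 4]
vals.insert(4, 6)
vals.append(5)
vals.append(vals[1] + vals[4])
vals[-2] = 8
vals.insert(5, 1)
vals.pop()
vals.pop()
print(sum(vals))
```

insert 6 at 4 → [1, 4, 9, 4, 6]
append 5 → [1, 4, 9, 4, 6, 5]
append vals[1]+vals[4] = 4+6 = 10 → [1, 4, 9, 4, 6, 5, 10]
vals[-2] = 8 → [1, 4, 9, 4, 6, 8, 10]
insert 1 at 5 → [1, 4, 9, 4, 6, 1, 8, 10]
pop() removes 10 → [1, 4, 9, 4, 6, 1, 8]
pop() removes 8 → [1, 4, 9, 4, 6, 1]
sum = 25

25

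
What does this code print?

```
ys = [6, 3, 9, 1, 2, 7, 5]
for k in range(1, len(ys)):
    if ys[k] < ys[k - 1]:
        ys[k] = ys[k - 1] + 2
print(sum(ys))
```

79

k=1: 3<6, ys[1] = 6+2 = 8 → [6, 8, 9, 1, 2, 7, 5]
k=2: 9>=8, unchanged → [6, 8, 9, 1, 2, 7, 5]
k=3: 1<9, ys[3] = 9+2 = 11 → [6, 8, 9, 11, 2, 7, 5]
k=4: 2<11, ys[4] = 11+2 = 13 → [6, 8, 9, 11, 13, 7, 5]
k=5: 7<13, ys[5] = 13+2 = 15 → [6, 8, 9, 11, 13, 15, 5]
k=6: 5<15, ys[6] = 15+2 = 17 → [6, 8, 9, 11, 13, 15, 17]
sum = 79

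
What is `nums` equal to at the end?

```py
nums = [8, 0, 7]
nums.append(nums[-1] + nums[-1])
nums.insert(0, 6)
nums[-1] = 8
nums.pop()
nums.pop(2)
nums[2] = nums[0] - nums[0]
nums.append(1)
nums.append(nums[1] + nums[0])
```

append nums[-1]+nums[-1] = 7+7 = 14 → [8, 0, 7, 14]
insert 6 at 0 → [6, 8, 0, 7, 14]
nums[-1] = 8 → [6, 8, 0, 7, 8]
pop() removes 8 → [6, 8, 0, 7]
pop(2) removes 0 → [6, 8, 7]
nums[2] = nums[0]-nums[0] = 6-6 = 0 → [6, 8, 0]
append 1 → [6, 8, 0, 1]
append nums[1]+nums[0] = 8+6 = 14 → [6, 8, 0, 1, 14]

[6, 8, 0, 1, 14]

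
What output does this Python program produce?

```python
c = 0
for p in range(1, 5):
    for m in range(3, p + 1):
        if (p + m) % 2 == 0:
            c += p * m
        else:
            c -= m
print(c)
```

22

p=3,m=3: even sum, c = 0+9 = 9
p=4,m=3: odd sum, c = 9-3 = 6
p=4,m=4: even sum, c = 6+16 = 22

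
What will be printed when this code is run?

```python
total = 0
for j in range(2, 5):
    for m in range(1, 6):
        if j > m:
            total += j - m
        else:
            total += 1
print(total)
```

j=2,m=1: 2>1, total = 0+1 = 1
j=2,m=2: not 2>2, total = 1+1 = 2
j=2,m=3: not 2>3, total = 2+1 = 3
j=2,m=4: not 2>4, total = 3+1 = 4
j=2,m=5: not 2>5, total = 4+1 = 5
j=3,m=1: 3>1, total = 5+2 = 7
j=3,m=2: 3>2, total = 7+1 = 8
j=3,m=3: not 3>3, total = 8+1 = 9
j=3,m=4: not 3>4, total = 9+1 = 10
j=3,m=5: not 3>5, total = 10+1 = 11
j=4,m=1: 4>1, total = 11+3 = 14
j=4,m=2: 4>2, total = 14+2 = 16
j=4,m=3: 4>3, total = 16+1 = 17
j=4,m=4: not 4>4, total = 17+1 = 18
j=4,m=5: not 4>5, total = 18+1 = 19

19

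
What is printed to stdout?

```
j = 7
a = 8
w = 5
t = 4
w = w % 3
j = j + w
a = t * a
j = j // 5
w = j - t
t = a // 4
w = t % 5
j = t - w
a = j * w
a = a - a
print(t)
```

w = 5%3 = 2
j = 7+2 = 9
a = 4*8 = 32
j = 9//5 = 1
w = 1-4 = -3
t = 32//4 = 8
w = 8%5 = 3
j = 8-3 = 5
a = 5*3 = 15
a = 15-15 = 0

8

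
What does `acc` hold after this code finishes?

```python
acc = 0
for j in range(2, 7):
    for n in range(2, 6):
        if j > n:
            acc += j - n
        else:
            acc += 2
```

j=2,n=2: not 2>2, acc = 0+2 = 2
j=2,n=3: not 2>3, acc = 2+2 = 4
j=2,n=4: not 2>4, acc = 4+2 = 6
j=2,n=5: not 2>5, acc = 6+2 = 8
j=3,n=2: 3>2, acc = 8+1 = 9
j=3,n=3: not 3>3, acc = 9+2 = 11
j=3,n=4: not 3>4, acc = 11+2 = 13
j=3,n=5: not 3>5, acc = 13+2 = 15
j=4,n=2: 4>2, acc = 15+2 = 17
j=4,n=3: 4>3, acc = 17+1 = 18
j=4,n=4: not 4>4, acc = 18+2 = 20
j=4,n=5: not 4>5, acc = 20+2 = 22
j=5,n=2: 5>2, acc = 22+3 = 25
j=5,n=3: 5>3, acc = 25+2 = 27
j=5,n=4: 5>4, acc = 27+1 = 28
j=5,n=5: not 5>5, acc = 28+2 = 30
j=6,n=2: 6>2, acc = 30+4 = 34
j=6,n=3: 6>3, acc = 34+3 = 37
j=6,n=4: 6>4, acc = 37+2 = 39
j=6,n=5: 6>5, acc = 39+1 = 40

40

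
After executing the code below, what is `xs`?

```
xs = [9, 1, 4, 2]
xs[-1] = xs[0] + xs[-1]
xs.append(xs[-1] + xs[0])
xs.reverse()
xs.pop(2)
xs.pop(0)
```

xs[-1] = xs[0]+xs[-1] = 9+2 = 11 → [9, 1, 4, 11]
append xs[-1]+xs[0] = 11+9 = 20 → [9, 1, 4, 11, 20]
reverse → [20, 11, 4, 1, 9]
pop(2) removes 4 → [20, 11, 1, 9]
pop(0) removes 20 → [11, 1, 9]

[11, 1, 9]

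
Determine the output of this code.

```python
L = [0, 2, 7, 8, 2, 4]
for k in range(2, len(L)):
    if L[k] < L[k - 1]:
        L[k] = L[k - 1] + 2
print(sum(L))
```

39

k=2: 7>=2, unchanged → [0, 2, 7, 8, 2, 4]
k=3: 8>=7, unchanged → [0, 2, 7, 8, 2, 4]
k=4: 2<8, L[4] = 8+2 = 10 → [0, 2, 7, 8, 10, 4]
k=5: 4<10, L[5] = 10+2 = 12 → [0, 2, 7, 8, 10, 12]
sum = 39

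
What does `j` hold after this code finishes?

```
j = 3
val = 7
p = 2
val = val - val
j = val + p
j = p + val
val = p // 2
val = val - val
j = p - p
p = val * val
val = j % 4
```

val = 7-7 = 0
j = 0+2 = 2
j = 2+0 = 2
val = 2//2 = 1
val = 1-1 = 0
j = 2-2 = 0
p = 0*0 = 0
val = 0%4 = 0

0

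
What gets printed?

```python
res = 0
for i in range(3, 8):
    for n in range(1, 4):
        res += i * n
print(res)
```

150

i=3,n=1: res = 0+3 = 3
i=3,n=2: res = 3+6 = 9
i=3,n=3: res = 9+9 = 18
i=4,n=1: res = 18+4 = 22
i=4,n=2: res = 22+8 = 30
i=4,n=3: res = 30+12 = 42
i=5,n=1: res = 42+5 = 47
i=5,n=2: res = 47+10 = 57
i=5,n=3: res = 57+15 = 72
i=6,n=1: res = 72+6 = 78
i=6,n=2: res = 78+12 = 90
i=6,n=3: res = 90+18 = 108
i=7,n=1: res = 108+7 = 115
i=7,n=2: res = 115+14 = 129
i=7,n=3: res = 129+21 = 150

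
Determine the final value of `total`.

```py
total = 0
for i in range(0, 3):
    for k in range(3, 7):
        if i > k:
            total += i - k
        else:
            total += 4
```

48

i=0,k=3: not 0>3, total = 0+4 = 4
i=0,k=4: not 0>4, total = 4+4 = 8
i=0,k=5: not 0>5, total = 8+4 = 12
i=0,k=6: not 0>6, total = 12+4 = 16
i=1,k=3: not 1>3, total = 16+4 = 20
i=1,k=4: not 1>4, total = 20+4 = 24
i=1,k=5: not 1>5, total = 24+4 = 28
i=1,k=6: not 1>6, total = 28+4 = 32
i=2,k=3: not 2>3, total = 32+4 = 36
i=2,k=4: not 2>4, total = 36+4 = 40
i=2,k=5: not 2>5, total = 40+4 = 44
i=2,k=6: not 2>6, total = 44+4 = 48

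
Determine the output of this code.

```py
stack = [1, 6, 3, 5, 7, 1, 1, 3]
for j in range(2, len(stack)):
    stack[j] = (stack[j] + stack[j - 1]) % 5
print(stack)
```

j=2: stack[2] = (3+6)%5 = 4 → [1, 6, 4, 5, 7, 1, 1, 3]
j=3: stack[3] = (5+4)%5 = 4 → [1, 6, 4, 4, 7, 1, 1, 3]
j=4: stack[4] = (7+4)%5 = 1 → [1, 6, 4, 4, 1, 1, 1, 3]
j=5: stack[5] = (1+1)%5 = 2 → [1, 6, 4, 4, 1, 2, 1, 3]
j=6: stack[6] = (1+2)%5 = 3 → [1, 6, 4, 4, 1, 2, 3, 3]
j=7: stack[7] = (3+3)%5 = 1 → [1, 6, 4, 4, 1, 2, 3, 1]

[1, 6, 4, 4, 1, 2, 3, 1]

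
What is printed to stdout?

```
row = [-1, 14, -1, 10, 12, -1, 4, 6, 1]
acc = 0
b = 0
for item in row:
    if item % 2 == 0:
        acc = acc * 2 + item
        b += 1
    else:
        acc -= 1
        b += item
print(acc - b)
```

item=-1: not even, acc = 0-1 = -1; b=-1
item=14: even, acc = (-1)*2+14 = 12; b=0
item=-1: not even, acc = 12-1 = 11; b=-1
item=10: even, acc = 11*2+10 = 32; b=0
item=12: even, acc = 32*2+12 = 76; b=1
item=-1: not even, acc = 76-1 = 75; b=0
item=4: even, acc = 75*2+4 = 154; b=1
item=6: even, acc = 154*2+6 = 314; b=2
item=1: not even, acc = 314-1 = 313; b=3
acc-b = 313-3 = 310

310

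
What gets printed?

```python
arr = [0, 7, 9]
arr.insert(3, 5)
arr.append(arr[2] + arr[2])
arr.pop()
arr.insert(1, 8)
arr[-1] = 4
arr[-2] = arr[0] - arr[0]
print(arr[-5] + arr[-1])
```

4

insert 5 at 3 → [0, 7, 9, 5]
append arr[2]+arr[2] = 9+9 = 18 → [0, 7, 9, 5, 18]
pop() removes 18 → [0, 7, 9, 5]
insert 8 at 1 → [0, 8, 7, 9, 5]
arr[-1] = 4 → [0, 8, 7, 9, 4]
arr[-2] = arr[0]-arr[0] = 0-0 = 0 → [0, 8, 7, 0, 4]
arr[-5]+arr[-1] = 0+4 = 4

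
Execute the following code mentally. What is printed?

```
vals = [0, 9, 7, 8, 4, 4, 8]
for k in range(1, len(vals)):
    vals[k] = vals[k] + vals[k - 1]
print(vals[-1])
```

k=1: vals[1] = 9+0 = 9 → [0, 9, 7, 8, 4, 4, 8]
k=2: vals[2] = 7+9 = 16 → [0, 9, 16, 8, 4, 4, 8]
k=3: vals[3] = 8+16 = 24 → [0, 9, 16, 24, 4, 4, 8]
k=4: vals[4] = 4+24 = 28 → [0, 9, 16, 24, 28, 4, 8]
k=5: vals[5] = 4+28 = 32 → [0, 9, 16, 24, 28, 32, 8]
k=6: vals[6] = 8+32 = 40 → [0, 9, 16, 24, 28, 32, 40]

40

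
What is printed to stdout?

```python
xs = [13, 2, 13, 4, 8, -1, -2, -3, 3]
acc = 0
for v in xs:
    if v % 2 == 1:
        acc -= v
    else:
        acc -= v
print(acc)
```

-37

v=13: odd, acc = 0-13 = -13
v=2: not odd, acc = (-13)-2 = -15
v=13: odd, acc = (-15)-13 = -28
v=4: not odd, acc = (-28)-4 = -32
v=8: not odd, acc = (-32)-8 = -40
v=-1: odd, acc = (-40)-(-1) = -39
v=-2: not odd, acc = (-39)-(-2) = -37
v=-3: odd, acc = (-37)-(-3) = -34
v=3: odd, acc = (-34)-3 = -37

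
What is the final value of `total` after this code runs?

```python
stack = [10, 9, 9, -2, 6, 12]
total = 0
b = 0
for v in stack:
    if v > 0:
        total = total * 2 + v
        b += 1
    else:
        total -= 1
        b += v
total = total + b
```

v=10: >0, total = 0*2+10 = 10; b=1
v=9: >0, total = 10*2+9 = 29; b=2
v=9: >0, total = 29*2+9 = 67; b=3
v=-2: not >0, total = 67-1 = 66; b=1
v=6: >0, total = 66*2+6 = 138; b=2
v=12: >0, total = 138*2+12 = 288; b=3
total+b = 288+3 = 291

291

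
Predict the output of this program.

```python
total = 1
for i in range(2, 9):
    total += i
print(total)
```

36

i=2: total = 1+2 = 3
i=3: total = 3+3 = 6
i=4: total = 6+4 = 10
i=5: total = 10+5 = 15
i=6: total = 15+6 = 21
i=7: total = 21+7 = 28
i=8: total = 28+8 = 36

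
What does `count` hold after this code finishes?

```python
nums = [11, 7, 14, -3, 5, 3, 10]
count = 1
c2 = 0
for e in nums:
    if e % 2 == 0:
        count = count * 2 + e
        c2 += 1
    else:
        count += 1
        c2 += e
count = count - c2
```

31

e=11: not even, count = 1+1 = 2; c2=11
e=7: not even, count = 2+1 = 3; c2=18
e=14: even, count = 3*2+14 = 20; c2=19
e=-3: not even, count = 20+1 = 21; c2=16
e=5: not even, count = 21+1 = 22; c2=21
e=3: not even, count = 22+1 = 23; c2=24
e=10: even, count = 23*2+10 = 56; c2=25
count-c2 = 56-25 = 31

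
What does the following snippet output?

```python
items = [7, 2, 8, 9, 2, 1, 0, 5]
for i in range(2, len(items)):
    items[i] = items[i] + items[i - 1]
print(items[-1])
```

i=2: items[2] = 8+2 = 10 → [7, 2, 10, 9, 2, 1, 0, 5]
i=3: items[3] = 9+10 = 19 → [7, 2, 10, 19, 2, 1, 0, 5]
i=4: items[4] = 2+19 = 21 → [7, 2, 10, 19, 21, 1, 0, 5]
i=5: items[5] = 1+21 = 22 → [7, 2, 10, 19, 21, 22, 0, 5]
i=6: items[6] = 0+22 = 22 → [7, 2, 10, 19, 21, 22, 22, 5]
i=7: items[7] = 5+22 = 27 → [7, 2, 10, 19, 21, 22, 22, 27]

27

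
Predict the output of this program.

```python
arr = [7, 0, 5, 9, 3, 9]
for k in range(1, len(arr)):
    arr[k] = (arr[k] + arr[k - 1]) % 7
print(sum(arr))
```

20

k=1: arr[1] = (0+7)%7 = 0 → [7, 0, 5, 9, 3, 9]
k=2: arr[2] = (5+0)%7 = 5 → [7, 0, 5, 9, 3, 9]
k=3: arr[3] = (9+5)%7 = 0 → [7, 0, 5, 0, 3, 9]
k=4: arr[4] = (3+0)%7 = 3 → [7, 0, 5, 0, 3, 9]
k=5: arr[5] = (9+3)%7 = 5 → [7, 0, 5, 0, 3, 5]
sum = 20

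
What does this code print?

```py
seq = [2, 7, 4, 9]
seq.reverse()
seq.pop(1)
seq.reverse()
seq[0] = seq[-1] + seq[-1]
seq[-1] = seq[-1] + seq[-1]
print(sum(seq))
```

reverse → [9, 4, 7, 2]
pop(1) removes 4 → [9, 7, 2]
reverse → [2, 7, 9]
seq[0] = seq[-1]+seq[-1] = 9+9 = 18 → [18, 7, 9]
seq[-1] = seq[-1]+seq[-1] = 9+9 = 18 → [18, 7, 18]
sum = 43

43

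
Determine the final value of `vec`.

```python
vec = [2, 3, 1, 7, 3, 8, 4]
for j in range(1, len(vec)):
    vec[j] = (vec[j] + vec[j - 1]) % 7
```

j=1: vec[1] = (3+2)%7 = 5 → [2, 5, 1, 7, 3, 8, 4]
j=2: vec[2] = (1+5)%7 = 6 → [2, 5, 6, 7, 3, 8, 4]
j=3: vec[3] = (7+6)%7 = 6 → [2, 5, 6, 6, 3, 8, 4]
j=4: vec[4] = (3+6)%7 = 2 → [2, 5, 6, 6, 2, 8, 4]
j=5: vec[5] = (8+2)%7 = 3 → [2, 5, 6, 6, 2, 3, 4]
j=6: vec[6] = (4+3)%7 = 0 → [2, 5, 6, 6, 2, 3, 0]

[2, 5, 6, 6, 2, 3, 0]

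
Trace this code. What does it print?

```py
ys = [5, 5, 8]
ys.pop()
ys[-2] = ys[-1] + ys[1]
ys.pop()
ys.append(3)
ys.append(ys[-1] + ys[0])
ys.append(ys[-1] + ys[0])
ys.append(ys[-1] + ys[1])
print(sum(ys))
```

75

pop() removes 8 → [5, 5]
ys[-2] = ys[-1]+ys[1] = 5+5 = 10 → [10, 5]
pop() removes 5 → [10]
append 3 → [10, 3]
append ys[-1]+ys[0] = 3+10 = 13 → [10, 3, 13]
append ys[-1]+ys[0] = 13+10 = 23 → [10, 3, 13, 23]
append ys[-1]+ys[1] = 23+3 = 26 → [10, 3, 13, 23, 26]
sum = 75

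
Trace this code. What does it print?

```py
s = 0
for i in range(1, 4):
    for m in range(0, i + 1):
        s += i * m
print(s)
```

25

i=1,m=0: s = 0+0 = 0
i=1,m=1: s = 0+1 = 1
i=2,m=0: s = 1+0 = 1
i=2,m=1: s = 1+2 = 3
i=2,m=2: s = 3+4 = 7
i=3,m=0: s = 7+0 = 7
i=3,m=1: s = 7+3 = 10
i=3,m=2: s = 10+6 = 16
i=3,m=3: s = 16+9 = 25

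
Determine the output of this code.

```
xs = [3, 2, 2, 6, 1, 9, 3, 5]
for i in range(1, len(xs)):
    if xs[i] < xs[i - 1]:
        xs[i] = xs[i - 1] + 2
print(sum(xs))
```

i=1: 2<3, xs[1] = 3+2 = 5 → [3, 5, 2, 6, 1, 9, 3, 5]
i=2: 2<5, xs[2] = 5+2 = 7 → [3, 5, 7, 6, 1, 9, 3, 5]
i=3: 6<7, xs[3] = 7+2 = 9 → [3, 5, 7, 9, 1, 9, 3, 5]
i=4: 1<9, xs[4] = 9+2 = 11 → [3, 5, 7, 9, 11, 9, 3, 5]
i=5: 9<11, xs[5] = 11+2 = 13 → [3, 5, 7, 9, 11, 13, 3, 5]
i=6: 3<13, xs[6] = 13+2 = 15 → [3, 5, 7, 9, 11, 13, 15, 5]
i=7: 5<15, xs[7] = 15+2 = 17 → [3, 5, 7, 9, 11, 13, 15, 17]
sum = 80

80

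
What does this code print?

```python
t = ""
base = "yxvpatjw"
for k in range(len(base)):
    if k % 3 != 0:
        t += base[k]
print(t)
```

xvatw

k=0: skip
k=1: add 'x' → 'x'
k=2: add 'v' → 'xv'
k=3: skip
k=4: add 'a' → 'xva'
k=5: add 't' → 'xvat'
k=6: skip
k=7: add 'w' → 'xvatw'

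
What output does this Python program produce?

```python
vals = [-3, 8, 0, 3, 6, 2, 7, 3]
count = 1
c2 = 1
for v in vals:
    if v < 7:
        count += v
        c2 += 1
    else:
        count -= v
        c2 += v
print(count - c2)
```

-25

v=-3: <7, count = 1+(-3) = -2; c2=2
v=8: not <7, count = (-2)-8 = -10; c2=10
v=0: <7, count = (-10)+0 = -10; c2=11
v=3: <7, count = (-10)+3 = -7; c2=12
v=6: <7, count = (-7)+6 = -1; c2=13
v=2: <7, count = (-1)+2 = 1; c2=14
v=7: not <7, count = 1-7 = -6; c2=21
v=3: <7, count = (-6)+3 = -3; c2=22
count-c2 = (-3)-22 = -25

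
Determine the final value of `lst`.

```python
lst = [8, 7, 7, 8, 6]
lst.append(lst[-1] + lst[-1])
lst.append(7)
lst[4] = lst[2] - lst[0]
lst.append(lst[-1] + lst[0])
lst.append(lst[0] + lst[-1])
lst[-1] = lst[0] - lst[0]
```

[8, 7, 7, 8, -1, 12, 7, 15, 0]

append lst[-1]+lst[-1] = 6+6 = 12 → [8, 7, 7, 8, 6, 12]
append 7 → [8, 7, 7, 8, 6, 12, 7]
lst[4] = lst[2]-lst[0] = 7-8 = -1 → [8, 7, 7, 8, -1, 12, 7]
append lst[-1]+lst[0] = 7+8 = 15 → [8, 7, 7, 8, -1, 12, 7, 15]
append lst[0]+lst[-1] = 8+15 = 23 → [8, 7, 7, 8, -1, 12, 7, 15, 23]
lst[-1] = lst[0]-lst[0] = 8-8 = 0 → [8, 7, 7, 8, -1, 12, 7, 15, 0]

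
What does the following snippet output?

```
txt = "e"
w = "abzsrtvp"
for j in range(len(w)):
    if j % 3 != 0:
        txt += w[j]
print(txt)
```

ebzrtp

j=0: skip
j=1: add 'b' → 'eb'
j=2: add 'z' → 'ebz'
j=3: skip
j=4: add 'r' → 'ebzr'
j=5: add 't' → 'ebzrt'
j=6: skip
j=7: add 'p' → 'ebzrtp'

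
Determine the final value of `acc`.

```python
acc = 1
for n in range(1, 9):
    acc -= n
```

n=1: acc = 1-1 = 0
n=2: acc = 0-2 = -2
n=3: acc = (-2)-3 = -5
n=4: acc = (-5)-4 = -9
n=5: acc = (-9)-5 = -14
n=6: acc = (-14)-6 = -20
n=7: acc = (-20)-7 = -27
n=8: acc = (-27)-8 = -35

-35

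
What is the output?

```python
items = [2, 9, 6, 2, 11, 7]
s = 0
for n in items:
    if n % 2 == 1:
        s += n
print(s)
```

27

n=2: not odd
n=9: odd, s = 0+9 = 9
n=6: not odd
n=2: not odd
n=11: odd, s = 9+11 = 20
n=7: odd, s = 20+7 = 27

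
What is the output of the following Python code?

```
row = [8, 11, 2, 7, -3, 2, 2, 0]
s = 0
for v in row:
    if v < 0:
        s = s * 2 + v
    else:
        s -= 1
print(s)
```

v=8: not <0, s = 0-1 = -1
v=11: not <0, s = (-1)-1 = -2
v=2: not <0, s = (-2)-1 = -3
v=7: not <0, s = (-3)-1 = -4
v=-3: <0, s = (-4)*2+(-3) = -11
v=2: not <0, s = (-11)-1 = -12
v=2: not <0, s = (-12)-1 = -13
v=0: not <0, s = (-13)-1 = -14

-14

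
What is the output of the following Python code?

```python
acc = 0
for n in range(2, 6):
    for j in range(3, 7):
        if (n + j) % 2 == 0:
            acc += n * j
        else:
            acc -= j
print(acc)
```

88

n=2,j=3: odd sum, acc = 0-3 = -3
n=2,j=4: even sum, acc = (-3)+8 = 5
n=2,j=5: odd sum, acc = 5-5 = 0
n=2,j=6: even sum, acc = 0+12 = 12
n=3,j=3: even sum, acc = 12+9 = 21
n=3,j=4: odd sum, acc = 21-4 = 17
n=3,j=5: even sum, acc = 17+15 = 32
n=3,j=6: odd sum, acc = 32-6 = 26
n=4,j=3: odd sum, acc = 26-3 = 23
n=4,j=4: even sum, acc = 23+16 = 39
n=4,j=5: odd sum, acc = 39-5 = 34
n=4,j=6: even sum, acc = 34+24 = 58
n=5,j=3: even sum, acc = 58+15 = 73
n=5,j=4: odd sum, acc = 73-4 = 69
n=5,j=5: even sum, acc = 69+25 = 94
n=5,j=6: odd sum, acc = 94-6 = 88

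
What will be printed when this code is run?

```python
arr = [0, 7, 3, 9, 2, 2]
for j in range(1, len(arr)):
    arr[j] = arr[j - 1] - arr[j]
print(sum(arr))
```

-80

j=1: arr[1] = 0-7 = -7 → [0, -7, 3, 9, 2, 2]
j=2: arr[2] = (-7)-3 = -10 → [0, -7, -10, 9, 2, 2]
j=3: arr[3] = (-10)-9 = -19 → [0, -7, -10, -19, 2, 2]
j=4: arr[4] = (-19)-2 = -21 → [0, -7, -10, -19, -21, 2]
j=5: arr[5] = (-21)-2 = -23 → [0, -7, -10, -19, -21, -23]
sum = -80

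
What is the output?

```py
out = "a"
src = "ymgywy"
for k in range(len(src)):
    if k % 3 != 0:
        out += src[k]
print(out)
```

amgwy

k=0: skip
k=1: add 'm' → 'am'
k=2: add 'g' → 'amg'
k=3: skip
k=4: add 'w' → 'amgw'
k=5: add 'y' → 'amgwy'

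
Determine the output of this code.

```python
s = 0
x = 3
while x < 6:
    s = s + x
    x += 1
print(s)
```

12

x=3: s = 0+3 = 3
x=4: s = 3+4 = 7
x=5: s = 7+5 = 12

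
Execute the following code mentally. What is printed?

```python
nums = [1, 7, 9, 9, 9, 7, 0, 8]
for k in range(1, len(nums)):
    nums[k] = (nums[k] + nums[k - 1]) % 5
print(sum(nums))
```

11

k=1: nums[1] = (7+1)%5 = 3 → [1, 3, 9, 9, 9, 7, 0, 8]
k=2: nums[2] = (9+3)%5 = 2 → [1, 3, 2, 9, 9, 7, 0, 8]
k=3: nums[3] = (9+2)%5 = 1 → [1, 3, 2, 1, 9, 7, 0, 8]
k=4: nums[4] = (9+1)%5 = 0 → [1, 3, 2, 1, 0, 7, 0, 8]
k=5: nums[5] = (7+0)%5 = 2 → [1, 3, 2, 1, 0, 2, 0, 8]
k=6: nums[6] = (0+2)%5 = 2 → [1, 3, 2, 1, 0, 2, 2, 8]
k=7: nums[7] = (8+2)%5 = 0 → [1, 3, 2, 1, 0, 2, 2, 0]
sum = 11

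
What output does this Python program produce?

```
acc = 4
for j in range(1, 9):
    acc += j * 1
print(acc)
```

j=1: acc = 4+1*1 = 5
j=2: acc = 5+2*1 = 7
j=3: acc = 7+3*1 = 10
j=4: acc = 10+4*1 = 14
j=5: acc = 14+5*1 = 19
j=6: acc = 19+6*1 = 25
j=7: acc = 25+7*1 = 32
j=8: acc = 32+8*1 = 40

40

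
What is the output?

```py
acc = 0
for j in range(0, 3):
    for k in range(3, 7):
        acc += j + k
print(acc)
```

j=0,k=3: acc = 0+3 = 3
j=0,k=4: acc = 3+4 = 7
j=0,k=5: acc = 7+5 = 12
j=0,k=6: acc = 12+6 = 18
j=1,k=3: acc = 18+4 = 22
j=1,k=4: acc = 22+5 = 27
j=1,k=5: acc = 27+6 = 33
j=1,k=6: acc = 33+7 = 40
j=2,k=3: acc = 40+5 = 45
j=2,k=4: acc = 45+6 = 51
j=2,k=5: acc = 51+7 = 58
j=2,k=6: acc = 58+8 = 66

66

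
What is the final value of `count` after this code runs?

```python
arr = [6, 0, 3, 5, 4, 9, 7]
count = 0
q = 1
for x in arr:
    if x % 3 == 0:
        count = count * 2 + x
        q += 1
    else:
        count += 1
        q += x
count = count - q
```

x=6: %3==0, count = 0*2+6 = 6; q=2
x=0: %3==0, count = 6*2+0 = 12; q=3
x=3: %3==0, count = 12*2+3 = 27; q=4
x=5: not %3==0, count = 27+1 = 28; q=9
x=4: not %3==0, count = 28+1 = 29; q=13
x=9: %3==0, count = 29*2+9 = 67; q=14
x=7: not %3==0, count = 67+1 = 68; q=21
count-q = 68-21 = 47

47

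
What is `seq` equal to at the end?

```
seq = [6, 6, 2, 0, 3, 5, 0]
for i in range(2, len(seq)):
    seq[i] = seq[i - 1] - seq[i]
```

i=2: seq[2] = 6-2 = 4 → [6, 6, 4, 0, 3, 5, 0]
i=3: seq[3] = 4-0 = 4 → [6, 6, 4, 4, 3, 5, 0]
i=4: seq[4] = 4-3 = 1 → [6, 6, 4, 4, 1, 5, 0]
i=5: seq[5] = 1-5 = -4 → [6, 6, 4, 4, 1, -4, 0]
i=6: seq[6] = (-4)-0 = -4 → [6, 6, 4, 4, 1, -4, -4]

[6, 6, 4, 4, 1, -4, -4]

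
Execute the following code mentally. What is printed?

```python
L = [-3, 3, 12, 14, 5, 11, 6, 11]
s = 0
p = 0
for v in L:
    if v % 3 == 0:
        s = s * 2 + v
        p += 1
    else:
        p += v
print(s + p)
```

v=-3: %3==0, s = 0*2+(-3) = -3; p=1
v=3: %3==0, s = (-3)*2+3 = -3; p=2
v=12: %3==0, s = (-3)*2+12 = 6; p=3
v=14: not %3==0; p=17
v=5: not %3==0; p=22
v=11: not %3==0; p=33
v=6: %3==0, s = 6*2+6 = 18; p=34
v=11: not %3==0; p=45
s+p = 18+45 = 63

63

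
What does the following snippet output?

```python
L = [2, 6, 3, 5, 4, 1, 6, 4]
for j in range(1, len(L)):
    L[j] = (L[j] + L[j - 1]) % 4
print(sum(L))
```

12

j=1: L[1] = (6+2)%4 = 0 → [2, 0, 3, 5, 4, 1, 6, 4]
j=2: L[2] = (3+0)%4 = 3 → [2, 0, 3, 5, 4, 1, 6, 4]
j=3: L[3] = (5+3)%4 = 0 → [2, 0, 3, 0, 4, 1, 6, 4]
j=4: L[4] = (4+0)%4 = 0 → [2, 0, 3, 0, 0, 1, 6, 4]
j=5: L[5] = (1+0)%4 = 1 → [2, 0, 3, 0, 0, 1, 6, 4]
j=6: L[6] = (6+1)%4 = 3 → [2, 0, 3, 0, 0, 1, 3, 4]
j=7: L[7] = (4+3)%4 = 3 → [2, 0, 3, 0, 0, 1, 3, 3]
sum = 12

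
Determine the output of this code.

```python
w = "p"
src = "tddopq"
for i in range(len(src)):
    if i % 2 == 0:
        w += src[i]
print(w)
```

i=0: add 't' → 'pt'
i=1: skip
i=2: add 'd' → 'ptd'
i=3: skip
i=4: add 'p' → 'ptdp'
i=5: skip

ptdp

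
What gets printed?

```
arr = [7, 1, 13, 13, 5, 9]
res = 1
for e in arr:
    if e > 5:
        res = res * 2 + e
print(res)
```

e=7: >5, res = 1*2+7 = 9
e=1: not >5
e=13: >5, res = 9*2+13 = 31
e=13: >5, res = 31*2+13 = 75
e=5: not >5
e=9: >5, res = 75*2+9 = 159

159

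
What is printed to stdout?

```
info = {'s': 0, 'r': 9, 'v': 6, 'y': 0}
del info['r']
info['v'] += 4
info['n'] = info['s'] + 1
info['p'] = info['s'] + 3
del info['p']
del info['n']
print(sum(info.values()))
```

del 'r' → {'s': 0, 'v': 6, 'y': 0}
info['v'] = 6+4 = 10 → {'s': 0, 'v': 10, 'y': 0}
info['n'] = info['s']+1 = 1 → {'s': 0, 'v': 10, 'y': 0, 'n': 1}
info['p'] = info['s']+3 = 3 → {'s': 0, 'v': 10, 'y': 0, 'n': 1, 'p': 3}
del 'p' → {'s': 0, 'v': 10, 'y': 0, 'n': 1}
del 'n' → {'s': 0, 'v': 10, 'y': 0}
sum of values = 10

10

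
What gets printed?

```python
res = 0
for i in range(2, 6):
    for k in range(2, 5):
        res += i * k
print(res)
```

126

i=2,k=2: res = 0+4 = 4
i=2,k=3: res = 4+6 = 10
i=2,k=4: res = 10+8 = 18
i=3,k=2: res = 18+6 = 24
i=3,k=3: res = 24+9 = 33
i=3,k=4: res = 33+12 = 45
i=4,k=2: res = 45+8 = 53
i=4,k=3: res = 53+12 = 65
i=4,k=4: res = 65+16 = 81
i=5,k=2: res = 81+10 = 91
i=5,k=3: res = 91+15 = 106
i=5,k=4: res = 106+20 = 126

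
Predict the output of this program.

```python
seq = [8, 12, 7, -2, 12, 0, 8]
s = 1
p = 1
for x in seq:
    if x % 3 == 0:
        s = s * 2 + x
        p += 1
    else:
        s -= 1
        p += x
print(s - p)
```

38

x=8: not %3==0, s = 1-1 = 0; p=9
x=12: %3==0, s = 0*2+12 = 12; p=10
x=7: not %3==0, s = 12-1 = 11; p=17
x=-2: not %3==0, s = 11-1 = 10; p=15
x=12: %3==0, s = 10*2+12 = 32; p=16
x=0: %3==0, s = 32*2+0 = 64; p=17
x=8: not %3==0, s = 64-1 = 63; p=25
s-p = 63-25 = 38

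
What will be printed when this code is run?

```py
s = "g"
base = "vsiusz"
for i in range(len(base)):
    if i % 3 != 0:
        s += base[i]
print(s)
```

i=0: skip
i=1: add 's' → 'gs'
i=2: add 'i' → 'gsi'
i=3: skip
i=4: add 's' → 'gsis'
i=5: add 'z' → 'gsisz'

gsisz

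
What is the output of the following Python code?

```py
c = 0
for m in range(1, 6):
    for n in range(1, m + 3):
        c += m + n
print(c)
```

165

m=1,n=1: c = 0+2 = 2
m=1,n=2: c = 2+3 = 5
m=1,n=3: c = 5+4 = 9
m=2,n=1: c = 9+3 = 12
m=2,n=2: c = 12+4 = 16
m=2,n=3: c = 16+5 = 21
m=2,n=4: c = 21+6 = 27
m=3,n=1: c = 27+4 = 31
m=3,n=2: c = 31+5 = 36
m=3,n=3: c = 36+6 = 42
m=3,n=4: c = 42+7 = 49
m=3,n=5: c = 49+8 = 57
m=4,n=1: c = 57+5 = 62
m=4,n=2: c = 62+6 = 68
m=4,n=3: c = 68+7 = 75
m=4,n=4: c = 75+8 = 83
m=4,n=5: c = 83+9 = 92
m=4,n=6: c = 92+10 = 102
m=5,n=1: c = 102+6 = 108
m=5,n=2: c = 108+7 = 115
m=5,n=3: c = 115+8 = 123
m=5,n=4: c = 123+9 = 132
m=5,n=5: c = 132+10 = 142
m=5,n=6: c = 142+11 = 153
m=5,n=7: c = 153+12 = 165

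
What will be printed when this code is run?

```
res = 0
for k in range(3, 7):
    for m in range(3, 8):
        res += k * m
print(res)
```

450

k=3,m=3: res = 0+9 = 9
k=3,m=4: res = 9+12 = 21
k=3,m=5: res = 21+15 = 36
k=3,m=6: res = 36+18 = 54
k=3,m=7: res = 54+21 = 75
k=4,m=3: res = 75+12 = 87
k=4,m=4: res = 87+16 = 103
k=4,m=5: res = 103+20 = 123
k=4,m=6: res = 123+24 = 147
k=4,m=7: res = 147+28 = 175
k=5,m=3: res = 175+15 = 190
k=5,m=4: res = 190+20 = 210
k=5,m=5: res = 210+25 = 235
k=5,m=6: res = 235+30 = 265
k=5,m=7: res = 265+35 = 300
k=6,m=3: res = 300+18 = 318
k=6,m=4: res = 318+24 = 342
k=6,m=5: res = 342+30 = 372
k=6,m=6: res = 372+36 = 408
k=6,m=7: res = 408+42 = 450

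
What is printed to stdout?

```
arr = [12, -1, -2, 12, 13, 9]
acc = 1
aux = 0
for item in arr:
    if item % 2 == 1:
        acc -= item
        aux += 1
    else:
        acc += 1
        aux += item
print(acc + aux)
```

item=12: not odd, acc = 1+1 = 2; aux=12
item=-1: odd, acc = 2-(-1) = 3; aux=13
item=-2: not odd, acc = 3+1 = 4; aux=11
item=12: not odd, acc = 4+1 = 5; aux=23
item=13: odd, acc = 5-13 = -8; aux=24
item=9: odd, acc = (-8)-9 = -17; aux=25
acc+aux = (-17)+25 = 8

8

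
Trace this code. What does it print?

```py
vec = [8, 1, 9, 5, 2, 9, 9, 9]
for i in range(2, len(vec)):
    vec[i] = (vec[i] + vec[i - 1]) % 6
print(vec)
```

[8, 1, 4, 3, 5, 2, 5, 2]

i=2: vec[2] = (9+1)%6 = 4 → [8, 1, 4, 5, 2, 9, 9, 9]
i=3: vec[3] = (5+4)%6 = 3 → [8, 1, 4, 3, 2, 9, 9, 9]
i=4: vec[4] = (2+3)%6 = 5 → [8, 1, 4, 3, 5, 9, 9, 9]
i=5: vec[5] = (9+5)%6 = 2 → [8, 1, 4, 3, 5, 2, 9, 9]
i=6: vec[6] = (9+2)%6 = 5 → [8, 1, 4, 3, 5, 2, 5, 9]
i=7: vec[7] = (9+5)%6 = 2 → [8, 1, 4, 3, 5, 2, 5, 2]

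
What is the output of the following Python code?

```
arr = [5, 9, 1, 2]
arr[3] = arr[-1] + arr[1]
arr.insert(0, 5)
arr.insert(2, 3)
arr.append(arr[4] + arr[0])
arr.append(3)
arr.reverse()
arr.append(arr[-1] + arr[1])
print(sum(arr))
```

54

arr[3] = arr[-1]+arr[1] = 2+9 = 11 → [5, 9, 1, 11]
insert 5 at 0 → [5, 5, 9, 1, 11]
insert 3 at 2 → [5, 5, 3, 9, 1, 11]
append arr[4]+arr[0] = 1+5 = 6 → [5, 5, 3, 9, 1, 11, 6]
append 3 → [5, 5, 3, 9, 1, 11, 6, 3]
reverse → [3, 6, 11, 1, 9, 3, 5, 5]
append arr[-1]+arr[1] = 5+6 = 11 → [3, 6, 11, 1, 9, 3, 5, 5, 11]
sum = 54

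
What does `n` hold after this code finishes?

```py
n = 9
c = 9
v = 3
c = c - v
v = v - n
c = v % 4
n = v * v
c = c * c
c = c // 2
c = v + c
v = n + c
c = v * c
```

c = 9-3 = 6
v = 3-9 = -6
c = (-6)%4 = 2
n = (-6)*(-6) = 36
c = 2*2 = 4
c = 4//2 = 2
c = (-6)+2 = -4
v = 36+(-4) = 32
c = 32*(-4) = -128

36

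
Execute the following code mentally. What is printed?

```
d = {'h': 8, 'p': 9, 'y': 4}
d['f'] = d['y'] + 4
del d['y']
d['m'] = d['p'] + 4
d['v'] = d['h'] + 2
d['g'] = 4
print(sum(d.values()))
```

d['f'] = d['y']+4 = 8 → {'h': 8, 'p': 9, 'y': 4, 'f': 8}
del 'y' → {'h': 8, 'p': 9, 'f': 8}
d['m'] = d['p']+4 = 13 → {'h': 8, 'p': 9, 'f': 8, 'm': 13}
d['v'] = d['h']+2 = 10 → {'h': 8, 'p': 9, 'f': 8, 'm': 13, 'v': 10}
d['g'] = 4 → {'h': 8, 'p': 9, 'f': 8, 'm': 13, 'v': 10, 'g': 4}
sum of values = 52

52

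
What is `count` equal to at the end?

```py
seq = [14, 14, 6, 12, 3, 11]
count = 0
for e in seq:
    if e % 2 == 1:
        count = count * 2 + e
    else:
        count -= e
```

-167

e=14: not odd, count = 0-14 = -14
e=14: not odd, count = (-14)-14 = -28
e=6: not odd, count = (-28)-6 = -34
e=12: not odd, count = (-34)-12 = -46
e=3: odd, count = (-46)*2+3 = -89
e=11: odd, count = (-89)*2+11 = -167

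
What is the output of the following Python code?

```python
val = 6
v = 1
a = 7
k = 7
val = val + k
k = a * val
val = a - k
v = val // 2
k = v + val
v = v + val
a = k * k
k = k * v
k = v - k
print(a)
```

val = 6+7 = 13
k = 7*13 = 91
val = 7-91 = -84
v = (-84)//2 = -42
k = (-42)+(-84) = -126
v = (-42)+(-84) = -126
a = (-126)*(-126) = 15876
k = (-126)*(-126) = 15876
k = (-126)-15876 = -16002

15876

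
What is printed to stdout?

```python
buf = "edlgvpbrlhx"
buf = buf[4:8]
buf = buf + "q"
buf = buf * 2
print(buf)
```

slice [4:8] → 'vpbr'
+ 'q' → 'vpbrq'
repeat ×2 → 'vpbrqvpbrq'

vpbrqvpbrq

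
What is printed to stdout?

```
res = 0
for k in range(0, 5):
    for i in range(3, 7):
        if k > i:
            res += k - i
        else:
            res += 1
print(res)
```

20

k=0,i=3: not 0>3, res = 0+1 = 1
k=0,i=4: not 0>4, res = 1+1 = 2
k=0,i=5: not 0>5, res = 2+1 = 3
k=0,i=6: not 0>6, res = 3+1 = 4
k=1,i=3: not 1>3, res = 4+1 = 5
k=1,i=4: not 1>4, res = 5+1 = 6
k=1,i=5: not 1>5, res = 6+1 = 7
k=1,i=6: not 1>6, res = 7+1 = 8
k=2,i=3: not 2>3, res = 8+1 = 9
k=2,i=4: not 2>4, res = 9+1 = 10
k=2,i=5: not 2>5, res = 10+1 = 11
k=2,i=6: not 2>6, res = 11+1 = 12
k=3,i=3: not 3>3, res = 12+1 = 13
k=3,i=4: not 3>4, res = 13+1 = 14
k=3,i=5: not 3>5, res = 14+1 = 15
k=3,i=6: not 3>6, res = 15+1 = 16
k=4,i=3: 4>3, res = 16+1 = 17
k=4,i=4: not 4>4, res = 17+1 = 18
k=4,i=5: not 4>5, res = 18+1 = 19
k=4,i=6: not 4>6, res = 19+1 = 20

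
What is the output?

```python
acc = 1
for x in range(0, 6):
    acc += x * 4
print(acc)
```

61

x=0: acc = 1+0*4 = 1
x=1: acc = 1+1*4 = 5
x=2: acc = 5+2*4 = 13
x=3: acc = 13+3*4 = 25
x=4: acc = 25+4*4 = 41
x=5: acc = 41+5*4 = 61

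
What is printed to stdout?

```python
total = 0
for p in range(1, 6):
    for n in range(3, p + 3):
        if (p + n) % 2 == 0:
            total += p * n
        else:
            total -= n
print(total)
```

125

p=1,n=3: even sum, total = 0+3 = 3
p=2,n=3: odd sum, total = 3-3 = 0
p=2,n=4: even sum, total = 0+8 = 8
p=3,n=3: even sum, total = 8+9 = 17
p=3,n=4: odd sum, total = 17-4 = 13
p=3,n=5: even sum, total = 13+15 = 28
p=4,n=3: odd sum, total = 28-3 = 25
p=4,n=4: even sum, total = 25+16 = 41
p=4,n=5: odd sum, total = 41-5 = 36
p=4,n=6: even sum, total = 36+24 = 60
p=5,n=3: even sum, total = 60+15 = 75
p=5,n=4: odd sum, total = 75-4 = 71
p=5,n=5: even sum, total = 71+25 = 96
p=5,n=6: odd sum, total = 96-6 = 90
p=5,n=7: even sum, total = 90+35 = 125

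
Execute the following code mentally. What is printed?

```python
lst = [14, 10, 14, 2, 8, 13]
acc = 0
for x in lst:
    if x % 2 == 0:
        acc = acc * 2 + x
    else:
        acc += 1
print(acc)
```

373

x=14: even, acc = 0*2+14 = 14
x=10: even, acc = 14*2+10 = 38
x=14: even, acc = 38*2+14 = 90
x=2: even, acc = 90*2+2 = 182
x=8: even, acc = 182*2+8 = 372
x=13: not even, acc = 372+1 = 373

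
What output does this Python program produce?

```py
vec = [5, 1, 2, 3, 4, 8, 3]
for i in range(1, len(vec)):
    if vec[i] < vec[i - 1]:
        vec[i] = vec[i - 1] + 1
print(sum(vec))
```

56

i=1: 1<5, vec[1] = 5+1 = 6 → [5, 6, 2, 3, 4, 8, 3]
i=2: 2<6, vec[2] = 6+1 = 7 → [5, 6, 7, 3, 4, 8, 3]
i=3: 3<7, vec[3] = 7+1 = 8 → [5, 6, 7, 8, 4, 8, 3]
i=4: 4<8, vec[4] = 8+1 = 9 → [5, 6, 7, 8, 9, 8, 3]
i=5: 8<9, vec[5] = 9+1 = 10 → [5, 6, 7, 8, 9, 10, 3]
i=6: 3<10, vec[6] = 10+1 = 11 → [5, 6, 7, 8, 9, 10, 11]
sum = 56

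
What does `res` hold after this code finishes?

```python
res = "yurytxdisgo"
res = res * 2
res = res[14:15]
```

repeat ×2 → 'yurytxdisgoyurytxdisgo'
slice [14:15] → 'y'

'y'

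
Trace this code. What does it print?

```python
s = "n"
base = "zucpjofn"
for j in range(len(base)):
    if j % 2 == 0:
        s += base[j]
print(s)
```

j=0: add 'z' → 'nz'
j=1: skip
j=2: add 'c' → 'nzc'
j=3: skip
j=4: add 'j' → 'nzcj'
j=5: skip
j=6: add 'f' → 'nzcjf'
j=7: skip

nzcjf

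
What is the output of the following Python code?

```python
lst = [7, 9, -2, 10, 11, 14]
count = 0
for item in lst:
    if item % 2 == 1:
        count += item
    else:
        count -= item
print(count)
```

item=7: odd, count = 0+7 = 7
item=9: odd, count = 7+9 = 16
item=-2: not odd, count = 16-(-2) = 18
item=10: not odd, count = 18-10 = 8
item=11: odd, count = 8+11 = 19
item=14: not odd, count = 19-14 = 5

5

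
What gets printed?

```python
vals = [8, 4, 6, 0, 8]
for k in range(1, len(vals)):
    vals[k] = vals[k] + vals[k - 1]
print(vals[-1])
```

26

k=1: vals[1] = 4+8 = 12 → [8, 12, 6, 0, 8]
k=2: vals[2] = 6+12 = 18 → [8, 12, 18, 0, 8]
k=3: vals[3] = 0+18 = 18 → [8, 12, 18, 18, 8]
k=4: vals[4] = 8+18 = 26 → [8, 12, 18, 18, 26]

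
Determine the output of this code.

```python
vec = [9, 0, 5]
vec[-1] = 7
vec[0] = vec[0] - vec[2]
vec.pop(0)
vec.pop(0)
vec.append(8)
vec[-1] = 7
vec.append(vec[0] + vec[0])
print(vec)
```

[7, 7, 14]

vec[-1] = 7 → [9, 0, 7]
vec[0] = vec[0]-vec[2] = 9-7 = 2 → [2, 0, 7]
pop(0) removes 2 → [0, 7]
pop(0) removes 0 → [7]
append 8 → [7, 8]
vec[-1] = 7 → [7, 7]
append vec[0]+vec[0] = 7+7 = 14 → [7, 7, 14]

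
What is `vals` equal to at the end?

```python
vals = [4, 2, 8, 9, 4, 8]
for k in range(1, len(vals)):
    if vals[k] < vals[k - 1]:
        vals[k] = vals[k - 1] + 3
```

[4, 7, 8, 9, 12, 15]

k=1: 2<4, vals[1] = 4+3 = 7 → [4, 7, 8, 9, 4, 8]
k=2: 8>=7, unchanged → [4, 7, 8, 9, 4, 8]
k=3: 9>=8, unchanged → [4, 7, 8, 9, 4, 8]
k=4: 4<9, vals[4] = 9+3 = 12 → [4, 7, 8, 9, 12, 8]
k=5: 8<12, vals[5] = 12+3 = 15 → [4, 7, 8, 9, 12, 15]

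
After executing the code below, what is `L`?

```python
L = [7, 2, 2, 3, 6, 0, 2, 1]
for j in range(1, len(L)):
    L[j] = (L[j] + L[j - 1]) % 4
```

j=1: L[1] = (2+7)%4 = 1 → [7, 1, 2, 3, 6, 0, 2, 1]
j=2: L[2] = (2+1)%4 = 3 → [7, 1, 3, 3, 6, 0, 2, 1]
j=3: L[3] = (3+3)%4 = 2 → [7, 1, 3, 2, 6, 0, 2, 1]
j=4: L[4] = (6+2)%4 = 0 → [7, 1, 3, 2, 0, 0, 2, 1]
j=5: L[5] = (0+0)%4 = 0 → [7, 1, 3, 2, 0, 0, 2, 1]
j=6: L[6] = (2+0)%4 = 2 → [7, 1, 3, 2, 0, 0, 2, 1]
j=7: L[7] = (1+2)%4 = 3 → [7, 1, 3, 2, 0, 0, 2, 3]

[7, 1, 3, 2, 0, 0, 2, 3]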